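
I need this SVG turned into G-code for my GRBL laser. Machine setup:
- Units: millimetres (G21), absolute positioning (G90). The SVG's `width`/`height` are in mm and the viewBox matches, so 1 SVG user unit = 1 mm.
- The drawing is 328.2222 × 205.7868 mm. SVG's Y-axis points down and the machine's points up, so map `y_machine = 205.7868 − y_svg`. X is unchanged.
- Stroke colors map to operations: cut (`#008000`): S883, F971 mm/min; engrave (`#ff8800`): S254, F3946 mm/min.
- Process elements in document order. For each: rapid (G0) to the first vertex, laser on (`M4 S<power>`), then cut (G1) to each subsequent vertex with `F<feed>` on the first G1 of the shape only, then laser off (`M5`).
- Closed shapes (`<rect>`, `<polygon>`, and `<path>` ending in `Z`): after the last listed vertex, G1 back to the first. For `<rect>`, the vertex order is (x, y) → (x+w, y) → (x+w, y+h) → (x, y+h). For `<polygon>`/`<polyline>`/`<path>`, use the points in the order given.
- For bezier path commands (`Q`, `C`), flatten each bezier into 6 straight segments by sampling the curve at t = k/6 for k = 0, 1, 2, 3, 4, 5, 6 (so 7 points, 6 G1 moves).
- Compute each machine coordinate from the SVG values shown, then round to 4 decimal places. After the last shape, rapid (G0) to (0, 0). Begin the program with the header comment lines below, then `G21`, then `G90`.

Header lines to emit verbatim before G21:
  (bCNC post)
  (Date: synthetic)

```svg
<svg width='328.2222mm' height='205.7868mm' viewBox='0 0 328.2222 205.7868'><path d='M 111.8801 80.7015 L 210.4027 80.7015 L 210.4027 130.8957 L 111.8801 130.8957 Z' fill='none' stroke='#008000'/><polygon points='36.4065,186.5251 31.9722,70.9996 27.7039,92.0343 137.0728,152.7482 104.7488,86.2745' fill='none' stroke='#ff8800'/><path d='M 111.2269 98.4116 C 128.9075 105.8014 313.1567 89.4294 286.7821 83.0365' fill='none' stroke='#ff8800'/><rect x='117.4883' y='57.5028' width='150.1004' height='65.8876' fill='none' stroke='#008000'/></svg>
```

(bCNC post)
(Date: synthetic)
G21
G90
G0 X111.8801 Y125.0853
M4 S883
G1 X210.4027 Y125.0853 F971
G1 X210.4027 Y74.8911
G1 X111.8801 Y74.8911
G1 X111.8801 Y125.0853
M5
G0 X36.4065 Y19.2617
M4 S254
G1 X31.9722 Y134.7872 F3946
G1 X27.7039 Y113.7525
G1 X137.0728 Y53.0386
G1 X104.7488 Y119.5123
G1 X36.4065 Y19.2617
M5
G0 X111.2269 Y107.3752
M4 S254
G1 X132.2017 Y105.5042 F3946
G1 X170.4603 Y106.6563
G1 X215.5252 Y109.8942
G1 X256.9189 Y114.2807
G1 X284.1637 Y118.8785
G1 X286.7821 Y122.7503
M5
G0 X117.4883 Y148.2840
M4 S883
G1 X267.5887 Y148.2840 F971
G1 X267.5887 Y82.3964
G1 X117.4883 Y82.3964
G1 X117.4883 Y148.2840
M5
G0 X0.0000 Y0.0000

viewBox `0 0 328.2222 205.7868` with mm width/height → 1 unit = 1 mm. Flip: y_m = 205.7868 − y_svg.

**Shape 1** — `<path>` rectangle, stroke `#008000` → cut (S883, F971). Machine vertices: (111.8801,125.0853) → (210.4027,125.0853) → (210.4027,74.8911) → (111.8801,74.8911) → (111.8801,125.0853). Closed: final G1 returns to the first vertex.

**Shape 2** — `<polygon>` closed polygon, stroke `#ff8800` → engrave (S254, F3946). Machine vertices: (36.4065,19.2617) → (31.9722,134.7872) → (27.7039,113.7525) → (137.0728,53.0386) → (104.7488,119.5123) → (36.4065,19.2617). Closed: final G1 returns to the first vertex.

**Shape 3** — `<path>` cubic bezier, stroke `#ff8800` → engrave (S254, F3946). Control points (SVG): P0=(111.2269,98.4116), P1=(128.9075,105.8014), P2=(313.1567,89.4294), P3=(286.7821,83.0365); sampled at t=k/6. Machine vertices: (111.2269,107.3752) → (132.2017,105.5042) → (170.4603,106.6563) → (215.5252,109.8942) → (256.9189,114.2807) → (284.1637,118.8785) → (286.7821,122.7503). Open path.

**Shape 4** — `<rect>` rectangle, stroke `#008000` → cut (S883, F971). Machine vertices: (117.4883,148.2840) → (267.5887,148.2840) → (267.5887,82.3964) → (117.4883,82.3964) → (117.4883,148.2840). Closed: final G1 returns to the first vertex.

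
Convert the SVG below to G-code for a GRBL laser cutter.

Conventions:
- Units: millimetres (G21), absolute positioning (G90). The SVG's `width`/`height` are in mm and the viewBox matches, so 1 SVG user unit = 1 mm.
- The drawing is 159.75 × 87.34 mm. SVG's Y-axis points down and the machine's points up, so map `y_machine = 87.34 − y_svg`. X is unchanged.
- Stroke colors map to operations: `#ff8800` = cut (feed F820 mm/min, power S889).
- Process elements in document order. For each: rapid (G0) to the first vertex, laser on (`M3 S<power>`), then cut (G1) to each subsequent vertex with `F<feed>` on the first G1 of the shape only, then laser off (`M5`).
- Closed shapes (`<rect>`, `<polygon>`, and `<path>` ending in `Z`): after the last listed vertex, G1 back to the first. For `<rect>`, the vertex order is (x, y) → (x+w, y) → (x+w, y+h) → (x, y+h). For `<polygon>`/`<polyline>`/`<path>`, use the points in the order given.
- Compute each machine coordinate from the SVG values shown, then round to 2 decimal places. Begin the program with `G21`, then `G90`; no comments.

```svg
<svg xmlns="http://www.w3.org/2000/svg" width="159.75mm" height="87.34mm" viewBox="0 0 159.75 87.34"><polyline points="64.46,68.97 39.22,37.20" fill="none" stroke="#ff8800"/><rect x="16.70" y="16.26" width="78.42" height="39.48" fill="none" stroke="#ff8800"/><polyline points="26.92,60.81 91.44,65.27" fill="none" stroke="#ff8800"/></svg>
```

G21
G90
G0 X64.46 Y18.37
M3 S889
G1 X39.22 Y50.14 F820
M5
G0 X16.70 Y71.08
M3 S889
G1 X95.12 Y71.08 F820
G1 X95.12 Y31.60
G1 X16.70 Y31.60
G1 X16.70 Y71.08
M5
G0 X26.92 Y26.53
M3 S889
G1 X91.44 Y22.07 F820
M5

Since the viewBox matches the mm dimensions, user units are millimetres directly. The only transform is the Y-flip y_m = 87.34 − y_svg.

Shape 1 is a line segment drawn with `<polyline>`. Its stroke #ff8800 means cut at S889, F820. After flipping Y the toolpath is (64.46,18.37) → (39.22,50.14).

Shape 2 is a rectangle drawn with `<rect>`. Its stroke #ff8800 means cut at S889, F820. After flipping Y the toolpath is (16.70,71.08) → (95.12,71.08) → (95.12,31.60) → (16.70,31.60) → (16.70,71.08), returning to the start.

Shape 3 is a line segment drawn with `<polyline>`. Its stroke #ff8800 means cut at S889, F820. After flipping Y the toolpath is (26.92,26.53) → (91.44,22.07).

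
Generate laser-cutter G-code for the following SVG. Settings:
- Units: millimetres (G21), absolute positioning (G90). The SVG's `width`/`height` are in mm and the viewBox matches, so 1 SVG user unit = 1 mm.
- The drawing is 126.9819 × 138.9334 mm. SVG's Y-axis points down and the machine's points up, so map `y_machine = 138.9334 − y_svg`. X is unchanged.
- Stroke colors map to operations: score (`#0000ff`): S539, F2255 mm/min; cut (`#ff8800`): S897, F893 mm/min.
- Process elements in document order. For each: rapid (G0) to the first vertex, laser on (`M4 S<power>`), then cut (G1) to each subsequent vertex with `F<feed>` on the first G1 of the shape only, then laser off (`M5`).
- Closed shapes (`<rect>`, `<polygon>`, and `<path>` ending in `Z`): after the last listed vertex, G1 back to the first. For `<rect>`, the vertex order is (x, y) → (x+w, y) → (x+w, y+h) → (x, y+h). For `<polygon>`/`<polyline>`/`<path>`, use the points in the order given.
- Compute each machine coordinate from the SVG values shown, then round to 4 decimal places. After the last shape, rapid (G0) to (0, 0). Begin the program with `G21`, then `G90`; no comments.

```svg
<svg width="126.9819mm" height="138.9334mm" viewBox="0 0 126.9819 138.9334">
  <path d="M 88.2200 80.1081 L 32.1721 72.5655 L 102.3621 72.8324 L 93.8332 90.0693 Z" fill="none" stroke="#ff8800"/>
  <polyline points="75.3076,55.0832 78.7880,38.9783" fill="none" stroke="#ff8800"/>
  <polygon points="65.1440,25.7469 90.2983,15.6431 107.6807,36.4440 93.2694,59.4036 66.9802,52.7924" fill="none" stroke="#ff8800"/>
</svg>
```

viewBox `0 0 126.9819 138.9334` with mm width/height → 1 unit = 1 mm. Flip: y_m = 138.9334 − y_svg.

**Shape 1** — `<path>` closed polygon, stroke `#ff8800` → cut (S897, F893). Machine vertices: (88.2200,58.8253) → (32.1721,66.3679) → (102.3621,66.1010) → (93.8332,48.8641) → (88.2200,58.8253). Closed: final G1 returns to the first vertex.

**Shape 2** — `<polyline>` line segment, stroke `#ff8800` → cut (S897, F893). Machine vertices: (75.3076,83.8502) → (78.7880,99.9551). Open path.

**Shape 3** — `<polygon>` regular polygon, stroke `#ff8800` → cut (S897, F893). Machine vertices: (65.1440,113.1865) → (90.2983,123.2903) → (107.6807,102.4894) → (93.2694,79.5298) → (66.9802,86.1410) → (65.1440,113.1865). Closed: final G1 returns to the first vertex.

G21
G90
G0 X88.2200 Y58.8253
M4 S897
G1 X32.1721 Y66.3679 F893
G1 X102.3621 Y66.1010
G1 X93.8332 Y48.8641
G1 X88.2200 Y58.8253
M5
G0 X75.3076 Y83.8502
M4 S897
G1 X78.7880 Y99.9551 F893
M5
G0 X65.1440 Y113.1865
M4 S897
G1 X90.2983 Y123.2903 F893
G1 X107.6807 Y102.4894
G1 X93.2694 Y79.5298
G1 X66.9802 Y86.1410
G1 X65.1440 Y113.1865
M5
G0 X0.0000 Y0.0000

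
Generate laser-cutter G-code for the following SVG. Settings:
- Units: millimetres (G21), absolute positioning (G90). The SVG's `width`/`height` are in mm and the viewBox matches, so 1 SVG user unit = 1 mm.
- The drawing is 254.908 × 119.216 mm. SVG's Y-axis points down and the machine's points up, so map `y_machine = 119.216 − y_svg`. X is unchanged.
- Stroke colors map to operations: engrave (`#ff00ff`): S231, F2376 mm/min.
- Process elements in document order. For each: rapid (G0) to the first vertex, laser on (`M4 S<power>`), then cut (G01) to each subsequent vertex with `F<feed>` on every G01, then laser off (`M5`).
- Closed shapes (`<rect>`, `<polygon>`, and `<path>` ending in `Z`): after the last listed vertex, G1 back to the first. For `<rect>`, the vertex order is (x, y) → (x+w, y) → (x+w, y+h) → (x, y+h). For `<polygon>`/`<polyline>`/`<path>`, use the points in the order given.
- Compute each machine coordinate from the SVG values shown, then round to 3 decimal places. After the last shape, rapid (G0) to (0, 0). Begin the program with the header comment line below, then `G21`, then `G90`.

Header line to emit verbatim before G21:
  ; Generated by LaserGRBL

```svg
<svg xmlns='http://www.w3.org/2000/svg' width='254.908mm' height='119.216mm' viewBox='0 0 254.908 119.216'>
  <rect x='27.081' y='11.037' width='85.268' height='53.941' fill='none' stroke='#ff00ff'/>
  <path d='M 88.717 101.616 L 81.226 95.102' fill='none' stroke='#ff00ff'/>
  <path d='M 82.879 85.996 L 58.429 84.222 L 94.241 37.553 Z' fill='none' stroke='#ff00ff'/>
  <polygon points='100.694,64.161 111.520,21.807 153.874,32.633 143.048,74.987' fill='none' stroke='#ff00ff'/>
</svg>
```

1 u = 1 mm; y_m = 119.216 − y.

[1] `<rect>` rectangle, #ff00ff→engrave S231 F2376: (27.081,108.179) → (112.349,108.179) → (112.349,54.238) → (27.081,54.238) → (27.081,108.179) (closed)

[2] `<path>` line segment, #ff00ff→engrave S231 F2376: (88.717,17.600) → (81.226,24.114)

[3] `<path>` closed polygon, #ff00ff→engrave S231 F2376: (82.879,33.220) → (58.429,34.994) → (94.241,81.663) → (82.879,33.220) (closed)

[4] `<polygon>` regular polygon, #ff00ff→engrave S231 F2376: (100.694,55.055) → (111.520,97.409) → (153.874,86.583) → (143.048,44.229) → (100.694,55.055) (closed)

; Generated by LaserGRBL
G21
G90
G0 X27.081 Y108.179
M4 S231
G01 X112.349 Y108.179 F2376
G01 X112.349 Y54.238 F2376
G01 X27.081 Y54.238 F2376
G01 X27.081 Y108.179 F2376
M5
G0 X88.717 Y17.600
M4 S231
G01 X81.226 Y24.114 F2376
M5
G0 X82.879 Y33.220
M4 S231
G01 X58.429 Y34.994 F2376
G01 X94.241 Y81.663 F2376
G01 X82.879 Y33.220 F2376
M5
G0 X100.694 Y55.055
M4 S231
G01 X111.520 Y97.409 F2376
G01 X153.874 Y86.583 F2376
G01 X143.048 Y44.229 F2376
G01 X100.694 Y55.055 F2376
M5
G0 X0.000 Y0.000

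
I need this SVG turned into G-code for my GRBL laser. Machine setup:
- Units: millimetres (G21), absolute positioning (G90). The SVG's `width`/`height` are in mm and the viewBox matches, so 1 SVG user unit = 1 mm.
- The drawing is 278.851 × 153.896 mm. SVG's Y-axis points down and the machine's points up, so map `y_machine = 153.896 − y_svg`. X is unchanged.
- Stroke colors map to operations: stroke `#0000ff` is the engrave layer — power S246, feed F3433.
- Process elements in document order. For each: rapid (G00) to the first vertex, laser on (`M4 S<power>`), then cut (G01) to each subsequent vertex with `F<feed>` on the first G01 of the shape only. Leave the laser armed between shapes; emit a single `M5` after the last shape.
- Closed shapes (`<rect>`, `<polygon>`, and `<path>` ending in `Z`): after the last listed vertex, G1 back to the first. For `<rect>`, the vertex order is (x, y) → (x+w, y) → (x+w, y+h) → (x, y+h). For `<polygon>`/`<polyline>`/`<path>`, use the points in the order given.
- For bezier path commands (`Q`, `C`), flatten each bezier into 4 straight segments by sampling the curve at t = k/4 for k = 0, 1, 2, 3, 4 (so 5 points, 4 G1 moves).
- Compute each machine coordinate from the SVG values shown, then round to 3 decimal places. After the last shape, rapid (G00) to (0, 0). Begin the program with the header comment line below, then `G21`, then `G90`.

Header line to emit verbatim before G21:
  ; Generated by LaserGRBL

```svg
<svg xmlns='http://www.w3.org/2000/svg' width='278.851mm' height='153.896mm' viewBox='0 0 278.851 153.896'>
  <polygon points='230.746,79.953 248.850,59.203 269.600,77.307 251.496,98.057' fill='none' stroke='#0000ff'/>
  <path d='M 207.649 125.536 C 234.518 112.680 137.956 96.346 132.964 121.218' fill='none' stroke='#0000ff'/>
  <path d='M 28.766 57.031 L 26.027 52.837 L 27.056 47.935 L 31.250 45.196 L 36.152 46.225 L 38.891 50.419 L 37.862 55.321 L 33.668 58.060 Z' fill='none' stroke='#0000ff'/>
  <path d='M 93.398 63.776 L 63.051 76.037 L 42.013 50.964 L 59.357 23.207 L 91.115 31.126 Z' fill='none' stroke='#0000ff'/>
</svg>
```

Since the viewBox matches the mm dimensions, user units are millimetres directly. The only transform is the Y-flip y_m = 153.896 − y_svg.

Shape 1 is a regular polygon drawn with `<polygon>`. Its stroke #0000ff means engrave at S246, F3433. After flipping Y the toolpath is (230.746,73.943) → (248.850,94.693) → (269.600,76.589) → (251.496,55.839) → (230.746,73.943), returning to the start.

Shape 2 is a cubic bezier drawn with `<path>`. Its stroke #0000ff means engrave at S246, F3433. After flipping Y the toolpath is (207.649,28.360) → (208.017,37.956) → (182.254,44.667) → (150.518,44.304) → (132.964,32.678).

Shape 3 is a regular polygon drawn with `<path>`. Its stroke #0000ff means engrave at S246, F3433. After flipping Y the toolpath is (28.766,96.865) → (26.027,101.059) → (27.056,105.961) → (31.250,108.700) → (36.152,107.671) → (38.891,103.477) → (37.862,98.575) → (33.668,95.836) → (28.766,96.865), returning to the start.

Shape 4 is a regular polygon drawn with `<path>`. Its stroke #0000ff means engrave at S246, F3433. After flipping Y the toolpath is (93.398,90.120) → (63.051,77.859) → (42.013,102.932) → (59.357,130.689) → (91.115,122.770) → (93.398,90.120), returning to the start.

; Generated by LaserGRBL
G21
G90
G00 X230.746 Y73.943
M4 S246
G01 X248.850 Y94.693 F3433
G01 X269.600 Y76.589
G01 X251.496 Y55.839
G01 X230.746 Y73.943
G00 X207.649 Y28.360
M4 S246
G01 X208.017 Y37.956 F3433
G01 X182.254 Y44.667
G01 X150.518 Y44.304
G01 X132.964 Y32.678
G00 X28.766 Y96.865
M4 S246
G01 X26.027 Y101.059 F3433
G01 X27.056 Y105.961
G01 X31.250 Y108.700
G01 X36.152 Y107.671
G01 X38.891 Y103.477
G01 X37.862 Y98.575
G01 X33.668 Y95.836
G01 X28.766 Y96.865
G00 X93.398 Y90.120
M4 S246
G01 X63.051 Y77.859 F3433
G01 X42.013 Y102.932
G01 X59.357 Y130.689
G01 X91.115 Y122.770
G01 X93.398 Y90.120
M5
G00 X0.000 Y0.000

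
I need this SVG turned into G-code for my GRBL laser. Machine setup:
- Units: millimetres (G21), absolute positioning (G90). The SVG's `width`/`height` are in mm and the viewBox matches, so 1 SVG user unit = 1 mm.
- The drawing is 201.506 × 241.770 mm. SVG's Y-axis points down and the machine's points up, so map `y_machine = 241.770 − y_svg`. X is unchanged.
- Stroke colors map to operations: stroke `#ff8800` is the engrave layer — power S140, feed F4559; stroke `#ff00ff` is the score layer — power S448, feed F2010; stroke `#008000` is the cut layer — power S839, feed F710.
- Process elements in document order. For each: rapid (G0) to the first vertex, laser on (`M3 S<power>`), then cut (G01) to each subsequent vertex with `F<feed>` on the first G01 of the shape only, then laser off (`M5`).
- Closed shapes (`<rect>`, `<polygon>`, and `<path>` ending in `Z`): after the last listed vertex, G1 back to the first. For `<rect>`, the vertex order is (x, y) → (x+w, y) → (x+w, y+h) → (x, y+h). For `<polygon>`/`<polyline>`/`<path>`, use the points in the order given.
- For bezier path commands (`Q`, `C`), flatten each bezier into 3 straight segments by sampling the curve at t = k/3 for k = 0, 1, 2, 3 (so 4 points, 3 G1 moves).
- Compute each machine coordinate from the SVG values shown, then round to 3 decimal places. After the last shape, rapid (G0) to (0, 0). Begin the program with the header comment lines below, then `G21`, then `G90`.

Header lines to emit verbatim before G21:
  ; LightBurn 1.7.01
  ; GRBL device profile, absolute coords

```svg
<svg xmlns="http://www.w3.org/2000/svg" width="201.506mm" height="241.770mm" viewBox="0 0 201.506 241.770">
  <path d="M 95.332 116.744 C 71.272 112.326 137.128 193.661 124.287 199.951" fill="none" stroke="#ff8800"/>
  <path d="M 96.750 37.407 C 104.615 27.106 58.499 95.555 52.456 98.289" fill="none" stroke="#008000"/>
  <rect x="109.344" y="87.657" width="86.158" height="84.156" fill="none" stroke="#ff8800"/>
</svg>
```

; LightBurn 1.7.01
; GRBL device profile, absolute coords
G21
G90
G0 X95.332 Y125.026
M3 S140
G01 X94.999 Y106.815 F4559
G01 X117.141 Y67.169
G01 X124.287 Y41.819
M5
G0 X96.750 Y204.363
M3 S839
G01 X90.105 Y193.765 F710
G01 X68.373 Y162.769
G01 X52.456 Y143.481
M5
G0 X109.344 Y154.113
M3 S140
G01 X195.502 Y154.113 F4559
G01 X195.502 Y69.957
G01 X109.344 Y69.957
G01 X109.344 Y154.113
M5
G0 X0.000 Y0.000

Since the viewBox matches the mm dimensions, user units are millimetres directly. The only transform is the Y-flip y_m = 241.770 − y_svg.

Shape 1 is a cubic bezier drawn with `<path>`. Its stroke #ff8800 means engrave at S140, F4559. After flipping Y the toolpath is (95.332,125.026) → (94.999,106.815) → (117.141,67.169) → (124.287,41.819).

Shape 2 is a cubic bezier drawn with `<path>`. Its stroke #008000 means cut at S839, F710. After flipping Y the toolpath is (96.750,204.363) → (90.105,193.765) → (68.373,162.769) → (52.456,143.481).

Shape 3 is a rectangle drawn with `<rect>`. Its stroke #ff8800 means engrave at S140, F4559. After flipping Y the toolpath is (109.344,154.113) → (195.502,154.113) → (195.502,69.957) → (109.344,69.957) → (109.344,154.113), returning to the start.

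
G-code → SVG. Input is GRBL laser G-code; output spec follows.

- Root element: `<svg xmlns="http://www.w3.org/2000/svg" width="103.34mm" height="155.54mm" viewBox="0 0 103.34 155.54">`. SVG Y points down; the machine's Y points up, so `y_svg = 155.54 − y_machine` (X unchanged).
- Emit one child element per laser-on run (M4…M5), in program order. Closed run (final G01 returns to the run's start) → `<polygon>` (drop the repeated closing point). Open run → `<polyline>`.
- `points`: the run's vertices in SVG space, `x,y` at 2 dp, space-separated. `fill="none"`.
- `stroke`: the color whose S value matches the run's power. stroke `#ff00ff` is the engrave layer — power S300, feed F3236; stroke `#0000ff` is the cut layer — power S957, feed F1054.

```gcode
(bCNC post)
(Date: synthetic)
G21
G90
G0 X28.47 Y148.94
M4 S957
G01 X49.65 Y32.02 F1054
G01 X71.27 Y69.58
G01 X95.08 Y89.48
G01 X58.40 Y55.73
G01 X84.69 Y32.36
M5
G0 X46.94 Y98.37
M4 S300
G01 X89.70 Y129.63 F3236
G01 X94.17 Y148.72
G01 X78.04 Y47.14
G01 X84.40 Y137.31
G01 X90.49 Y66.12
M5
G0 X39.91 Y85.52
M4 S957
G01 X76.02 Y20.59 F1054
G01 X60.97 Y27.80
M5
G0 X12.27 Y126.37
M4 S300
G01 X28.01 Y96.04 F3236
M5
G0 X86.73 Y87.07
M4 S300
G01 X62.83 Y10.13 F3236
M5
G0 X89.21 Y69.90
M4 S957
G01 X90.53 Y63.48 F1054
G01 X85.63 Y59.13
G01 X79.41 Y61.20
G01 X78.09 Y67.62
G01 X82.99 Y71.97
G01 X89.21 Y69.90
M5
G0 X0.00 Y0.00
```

y_svg = 155.54 − y_m.

[1] S957→`#0000ff` (cut); open run; points: 28.47,6.60 49.65,123.52 71.27,85.96 95.08,66.06 58.40,99.81 84.69,123.18

[2] S300→`#ff00ff` (engrave); open run; points: 46.94,57.17 89.70,25.91 94.17,6.82 78.04,108.40 84.40,18.23 90.49,89.42

[3] S957→`#0000ff` (cut); open run; points: 39.91,70.02 76.02,134.95 60.97,127.74

[4] S300→`#ff00ff` (engrave); open run; points: 12.27,29.17 28.01,59.50

[5] S300→`#ff00ff` (engrave); open run; points: 86.73,68.47 62.83,145.41

[6] S957→`#0000ff` (cut); closed run; points: 89.21,85.64 90.53,92.06 85.63,96.41 79.41,94.34 78.09,87.92 82.99,83.57

<svg xmlns="http://www.w3.org/2000/svg" width="103.34mm" height="155.54mm" viewBox="0 0 103.34 155.54">
  <polyline points="28.47,6.60 49.65,123.52 71.27,85.96 95.08,66.06 58.40,99.81 84.69,123.18" fill="none" stroke="#0000ff"/>
  <polyline points="46.94,57.17 89.70,25.91 94.17,6.82 78.04,108.40 84.40,18.23 90.49,89.42" fill="none" stroke="#ff00ff"/>
  <polyline points="39.91,70.02 76.02,134.95 60.97,127.74" fill="none" stroke="#0000ff"/>
  <polyline points="12.27,29.17 28.01,59.50" fill="none" stroke="#ff00ff"/>
  <polyline points="86.73,68.47 62.83,145.41" fill="none" stroke="#ff00ff"/>
  <polygon points="89.21,85.64 90.53,92.06 85.63,96.41 79.41,94.34 78.09,87.92 82.99,83.57" fill="none" stroke="#0000ff"/>
</svg>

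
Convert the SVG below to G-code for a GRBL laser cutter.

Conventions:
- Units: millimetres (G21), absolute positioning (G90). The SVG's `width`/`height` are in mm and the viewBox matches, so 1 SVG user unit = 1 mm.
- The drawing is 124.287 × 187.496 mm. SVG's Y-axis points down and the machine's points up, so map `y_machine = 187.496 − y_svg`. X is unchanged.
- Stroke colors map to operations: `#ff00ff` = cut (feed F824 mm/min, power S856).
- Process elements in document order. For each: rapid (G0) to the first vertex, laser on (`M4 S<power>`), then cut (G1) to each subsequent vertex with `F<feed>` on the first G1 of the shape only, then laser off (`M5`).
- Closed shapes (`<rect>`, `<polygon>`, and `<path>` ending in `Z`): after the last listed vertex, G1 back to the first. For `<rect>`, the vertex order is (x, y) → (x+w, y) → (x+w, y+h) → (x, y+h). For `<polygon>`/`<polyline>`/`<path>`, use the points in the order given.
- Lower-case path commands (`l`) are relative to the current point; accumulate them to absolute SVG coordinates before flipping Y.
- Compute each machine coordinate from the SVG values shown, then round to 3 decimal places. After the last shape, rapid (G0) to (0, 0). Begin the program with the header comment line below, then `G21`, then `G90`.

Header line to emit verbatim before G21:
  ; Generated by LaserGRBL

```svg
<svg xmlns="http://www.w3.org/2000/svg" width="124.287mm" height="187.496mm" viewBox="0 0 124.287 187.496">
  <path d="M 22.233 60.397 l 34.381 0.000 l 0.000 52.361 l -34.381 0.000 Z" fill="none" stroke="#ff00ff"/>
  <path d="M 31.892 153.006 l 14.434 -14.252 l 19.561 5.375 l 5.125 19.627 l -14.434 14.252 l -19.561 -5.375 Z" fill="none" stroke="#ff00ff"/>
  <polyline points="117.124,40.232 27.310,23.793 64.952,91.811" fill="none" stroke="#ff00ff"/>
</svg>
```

; Generated by LaserGRBL
G21
G90
G0 X22.233 Y127.099
M4 S856
G1 X56.614 Y127.099 F824
G1 X56.614 Y74.738
G1 X22.233 Y74.738
G1 X22.233 Y127.099
M5
G0 X31.892 Y34.490
M4 S856
G1 X46.326 Y48.742 F824
G1 X65.887 Y43.367
G1 X71.012 Y23.740
G1 X56.578 Y9.488
G1 X37.017 Y14.863
G1 X31.892 Y34.490
M5
G0 X117.124 Y147.264
M4 S856
G1 X27.310 Y163.703 F824
G1 X64.952 Y95.685
M5
G0 X0.000 Y0.000

viewBox `0 0 124.287 187.496` with mm width/height → 1 unit = 1 mm. Flip: y_m = 187.496 − y_svg.

**Shape 1** — `<path>` rectangle, stroke `#ff00ff` → cut (S856, F824). Machine vertices: (22.233,127.099) → (56.614,127.099) → (56.614,74.738) → (22.233,74.738) → (22.233,127.099). Closed: final G1 returns to the first vertex.

**Shape 2** — `<path>` regular polygon, stroke `#ff00ff` → cut (S856, F824). Machine vertices: (31.892,34.490) → (46.326,48.742) → (65.887,43.367) → (71.012,23.740) → (56.578,9.488) → (37.017,14.863) → (31.892,34.490). Closed: final G1 returns to the first vertex.

**Shape 3** — `<polyline>` open polyline, stroke `#ff00ff` → cut (S856, F824). Machine vertices: (117.124,147.264) → (27.310,163.703) → (64.952,95.685). Open path.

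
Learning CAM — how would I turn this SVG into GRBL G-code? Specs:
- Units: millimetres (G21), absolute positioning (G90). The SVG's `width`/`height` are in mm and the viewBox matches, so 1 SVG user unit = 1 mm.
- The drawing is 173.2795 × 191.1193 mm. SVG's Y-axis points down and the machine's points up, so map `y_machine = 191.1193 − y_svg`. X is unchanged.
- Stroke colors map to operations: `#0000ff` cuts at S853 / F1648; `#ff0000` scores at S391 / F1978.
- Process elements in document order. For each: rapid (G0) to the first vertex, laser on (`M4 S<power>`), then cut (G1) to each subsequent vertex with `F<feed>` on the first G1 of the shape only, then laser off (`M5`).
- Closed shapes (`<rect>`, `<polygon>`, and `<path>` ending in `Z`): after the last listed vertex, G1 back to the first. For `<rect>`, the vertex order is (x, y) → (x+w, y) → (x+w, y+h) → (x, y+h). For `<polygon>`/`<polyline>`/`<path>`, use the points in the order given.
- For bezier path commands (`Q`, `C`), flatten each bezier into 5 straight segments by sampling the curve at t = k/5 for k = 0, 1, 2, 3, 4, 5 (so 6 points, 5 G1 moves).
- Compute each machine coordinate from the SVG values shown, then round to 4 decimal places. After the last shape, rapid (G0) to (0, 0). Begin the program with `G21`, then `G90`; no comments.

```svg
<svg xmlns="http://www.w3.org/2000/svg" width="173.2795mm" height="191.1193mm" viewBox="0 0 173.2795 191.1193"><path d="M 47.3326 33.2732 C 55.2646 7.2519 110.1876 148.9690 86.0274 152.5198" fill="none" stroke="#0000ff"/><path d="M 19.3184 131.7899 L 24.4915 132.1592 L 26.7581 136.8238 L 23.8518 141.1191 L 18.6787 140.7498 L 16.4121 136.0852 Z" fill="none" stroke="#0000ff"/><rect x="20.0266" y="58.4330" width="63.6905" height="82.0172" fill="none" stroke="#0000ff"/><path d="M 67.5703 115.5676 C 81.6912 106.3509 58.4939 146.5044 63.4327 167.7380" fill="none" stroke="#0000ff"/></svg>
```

1 u = 1 mm; y_m = 191.1193 − y.

[1] `<path>` cubic bezier, #0000ff→cut S853 F1648: (47.3326,157.8461) → (56.7221,155.7775) → (71.3379,128.1351) → (85.1285,89.6024) → (92.0421,54.8627) → (86.0274,38.5995)

[2] `<path>` regular polygon, #0000ff→cut S853 F1648: (19.3184,59.3294) → (24.4915,58.9601) → (26.7581,54.2955) → (23.8518,50.0002) → (18.6787,50.3695) → (16.4121,55.0341) → (19.3184,59.3294) (closed)

[3] `<rect>` rectangle, #0000ff→cut S853 F1648: (20.0266,132.6863) → (83.7171,132.6863) → (83.7171,50.6691) → (20.0266,50.6691) → (20.0266,132.6863) (closed)

[4] `<path>` cubic bezier, #0000ff→cut S853 F1648: (67.5703,75.5517) → (72.0883,75.7036) → (70.7917,67.2846) → (66.8224,53.5726) → (63.3221,37.8455) → (63.4327,23.3813)

G21
G90
G0 X47.3326 Y157.8461
M4 S853
G1 X56.7221 Y155.7775 F1648
G1 X71.3379 Y128.1351
G1 X85.1285 Y89.6024
G1 X92.0421 Y54.8627
G1 X86.0274 Y38.5995
M5
G0 X19.3184 Y59.3294
M4 S853
G1 X24.4915 Y58.9601 F1648
G1 X26.7581 Y54.2955
G1 X23.8518 Y50.0002
G1 X18.6787 Y50.3695
G1 X16.4121 Y55.0341
G1 X19.3184 Y59.3294
M5
G0 X20.0266 Y132.6863
M4 S853
G1 X83.7171 Y132.6863 F1648
G1 X83.7171 Y50.6691
G1 X20.0266 Y50.6691
G1 X20.0266 Y132.6863
M5
G0 X67.5703 Y75.5517
M4 S853
G1 X72.0883 Y75.7036 F1648
G1 X70.7917 Y67.2846
G1 X66.8224 Y53.5726
G1 X63.3221 Y37.8455
G1 X63.4327 Y23.3813
M5
G0 X0.0000 Y0.0000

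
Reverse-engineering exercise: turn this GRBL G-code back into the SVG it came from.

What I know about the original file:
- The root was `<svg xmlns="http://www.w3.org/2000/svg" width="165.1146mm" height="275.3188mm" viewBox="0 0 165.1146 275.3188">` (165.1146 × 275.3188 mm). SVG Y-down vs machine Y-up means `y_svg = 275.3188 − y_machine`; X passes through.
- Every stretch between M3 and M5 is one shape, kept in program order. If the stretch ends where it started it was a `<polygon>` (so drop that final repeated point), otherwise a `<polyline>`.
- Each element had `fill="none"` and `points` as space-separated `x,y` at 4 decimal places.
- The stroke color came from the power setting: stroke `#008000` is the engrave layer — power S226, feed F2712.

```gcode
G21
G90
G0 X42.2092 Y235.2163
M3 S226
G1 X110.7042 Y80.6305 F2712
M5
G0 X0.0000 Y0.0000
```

<svg xmlns="http://www.w3.org/2000/svg" width="165.1146mm" height="275.3188mm" viewBox="0 0 165.1146 275.3188">
  <polyline points="42.2092,40.1025 110.7042,194.6883" fill="none" stroke="#008000"/>
</svg>

Each laser-on run becomes one SVG element. Flip Y back into SVG space with y_svg = 275.3188 − y_machine. Every run uses S226, so all elements get stroke `#008000` (engrave).

Run 1: The run is open, so emit a `<polyline>` with points (Y-flipped): 42.2092,40.1025 110.7042,194.6883.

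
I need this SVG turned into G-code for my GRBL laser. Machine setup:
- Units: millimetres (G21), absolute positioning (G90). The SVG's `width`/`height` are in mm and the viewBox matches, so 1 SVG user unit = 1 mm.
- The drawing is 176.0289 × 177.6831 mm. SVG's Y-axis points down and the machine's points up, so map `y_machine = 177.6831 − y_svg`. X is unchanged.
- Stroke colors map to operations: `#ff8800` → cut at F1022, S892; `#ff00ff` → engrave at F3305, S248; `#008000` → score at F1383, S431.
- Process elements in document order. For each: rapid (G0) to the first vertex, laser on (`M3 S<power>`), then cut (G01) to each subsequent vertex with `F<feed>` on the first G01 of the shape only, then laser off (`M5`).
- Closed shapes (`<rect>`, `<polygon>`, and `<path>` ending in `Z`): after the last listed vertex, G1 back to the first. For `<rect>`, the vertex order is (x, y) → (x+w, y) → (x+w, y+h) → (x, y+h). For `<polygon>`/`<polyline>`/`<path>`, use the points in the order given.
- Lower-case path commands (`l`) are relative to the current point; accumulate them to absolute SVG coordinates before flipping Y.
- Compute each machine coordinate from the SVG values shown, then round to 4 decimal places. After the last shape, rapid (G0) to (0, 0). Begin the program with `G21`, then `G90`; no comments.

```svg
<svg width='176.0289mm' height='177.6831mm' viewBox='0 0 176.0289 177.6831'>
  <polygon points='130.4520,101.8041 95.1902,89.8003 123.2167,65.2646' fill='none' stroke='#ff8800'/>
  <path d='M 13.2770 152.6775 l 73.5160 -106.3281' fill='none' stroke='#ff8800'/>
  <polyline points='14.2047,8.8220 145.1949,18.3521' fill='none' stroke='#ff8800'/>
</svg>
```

1 u = 1 mm; y_m = 177.6831 − y.

[1] `<polygon>` regular polygon, #ff8800→cut S892 F1022: (130.4520,75.8790) → (95.1902,87.8828) → (123.2167,112.4185) → (130.4520,75.8790) (closed)

[2] `<path>` line segment, #ff8800→cut S892 F1022: (13.2770,25.0056) → (86.7930,131.3337)

[3] `<polyline>` line segment, #ff8800→cut S892 F1022: (14.2047,168.8611) → (145.1949,159.3310)

G21
G90
G0 X130.4520 Y75.8790
M3 S892
G01 X95.1902 Y87.8828 F1022
G01 X123.2167 Y112.4185
G01 X130.4520 Y75.8790
M5
G0 X13.2770 Y25.0056
M3 S892
G01 X86.7930 Y131.3337 F1022
M5
G0 X14.2047 Y168.8611
M3 S892
G01 X145.1949 Y159.3310 F1022
M5
G0 X0.0000 Y0.0000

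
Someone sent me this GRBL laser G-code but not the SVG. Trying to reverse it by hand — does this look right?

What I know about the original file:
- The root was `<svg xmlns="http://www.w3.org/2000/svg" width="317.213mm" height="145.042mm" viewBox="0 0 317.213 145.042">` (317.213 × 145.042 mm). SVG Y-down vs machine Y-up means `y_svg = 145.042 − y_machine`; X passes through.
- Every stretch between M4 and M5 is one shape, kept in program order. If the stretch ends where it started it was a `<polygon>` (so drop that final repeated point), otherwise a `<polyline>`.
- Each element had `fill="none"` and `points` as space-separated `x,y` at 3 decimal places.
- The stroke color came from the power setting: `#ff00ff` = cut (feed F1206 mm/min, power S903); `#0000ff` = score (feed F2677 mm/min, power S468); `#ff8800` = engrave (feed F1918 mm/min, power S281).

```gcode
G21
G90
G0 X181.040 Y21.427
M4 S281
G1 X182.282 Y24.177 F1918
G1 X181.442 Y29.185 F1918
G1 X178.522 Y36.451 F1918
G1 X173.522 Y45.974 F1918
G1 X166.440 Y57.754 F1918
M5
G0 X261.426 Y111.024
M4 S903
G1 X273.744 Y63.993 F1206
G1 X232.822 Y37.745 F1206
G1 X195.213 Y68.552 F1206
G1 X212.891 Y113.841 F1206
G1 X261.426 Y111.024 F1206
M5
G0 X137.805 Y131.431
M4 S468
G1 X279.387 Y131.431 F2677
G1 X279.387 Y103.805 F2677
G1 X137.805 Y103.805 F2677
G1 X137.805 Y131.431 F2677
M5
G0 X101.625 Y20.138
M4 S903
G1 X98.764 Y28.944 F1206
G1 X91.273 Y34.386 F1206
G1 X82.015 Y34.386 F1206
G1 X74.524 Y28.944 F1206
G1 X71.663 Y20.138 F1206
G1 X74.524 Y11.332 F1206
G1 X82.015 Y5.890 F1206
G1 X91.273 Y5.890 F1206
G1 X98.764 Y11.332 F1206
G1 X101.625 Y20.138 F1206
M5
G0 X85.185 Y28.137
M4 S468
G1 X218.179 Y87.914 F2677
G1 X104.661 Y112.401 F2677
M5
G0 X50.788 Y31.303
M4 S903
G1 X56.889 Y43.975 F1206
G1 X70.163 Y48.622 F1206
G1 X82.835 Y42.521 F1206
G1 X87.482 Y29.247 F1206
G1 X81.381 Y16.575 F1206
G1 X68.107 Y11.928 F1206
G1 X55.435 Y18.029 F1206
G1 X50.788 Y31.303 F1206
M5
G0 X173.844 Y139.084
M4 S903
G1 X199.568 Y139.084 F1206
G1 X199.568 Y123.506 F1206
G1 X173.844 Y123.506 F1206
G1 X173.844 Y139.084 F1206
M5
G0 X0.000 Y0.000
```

<svg xmlns="http://www.w3.org/2000/svg" width="317.213mm" height="145.042mm" viewBox="0 0 317.213 145.042">
  <polyline points="181.040,123.615 182.282,120.865 181.442,115.857 178.522,108.591 173.522,99.068 166.440,87.288" fill="none" stroke="#ff8800"/>
  <polygon points="261.426,34.018 273.744,81.049 232.822,107.297 195.213,76.490 212.891,31.201" fill="none" stroke="#ff00ff"/>
  <polygon points="137.805,13.611 279.387,13.611 279.387,41.237 137.805,41.237" fill="none" stroke="#0000ff"/>
  <polygon points="101.625,124.904 98.764,116.098 91.273,110.656 82.015,110.656 74.524,116.098 71.663,124.904 74.524,133.710 82.015,139.152 91.273,139.152 98.764,133.710" fill="none" stroke="#ff00ff"/>
  <polyline points="85.185,116.905 218.179,57.128 104.661,32.641" fill="none" stroke="#0000ff"/>
  <polygon points="50.788,113.739 56.889,101.067 70.163,96.420 82.835,102.521 87.482,115.795 81.381,128.467 68.107,133.114 55.435,127.013" fill="none" stroke="#ff00ff"/>
  <polygon points="173.844,5.958 199.568,5.958 199.568,21.536 173.844,21.536" fill="none" stroke="#ff00ff"/>
</svg>

Machine Y-up, SVG Y-down with viewBox height 145.042, so y_svg = 145.042 − y_machine; X carries over.

Run 1: S281 ⇒ engrave layer `#ff8800`. The run is open, so emit a `<polyline>` with points (Y-flipped): 181.040,123.615 182.282,120.865 181.442,115.857 178.522,108.591 173.522,99.068 166.440,87.288.

Run 2: the run's S903 means `#ff00ff` (cut). The run returns to its start, so emit a `<polygon>` with points (Y-flipped): 261.426,34.018 273.744,81.049 232.822,107.297 195.213,76.490 212.891,31.201.

Run 3: S468 ⇒ score layer `#0000ff`. The run returns to its start, so emit a `<polygon>` with points (Y-flipped): 137.805,13.611 279.387,13.611 279.387,41.237 137.805,41.237.

Run 4: power S903 maps to stroke `#ff00ff` (cut). The run returns to its start, so emit a `<polygon>` with points (Y-flipped): 101.625,124.904 98.764,116.098 91.273,110.656 82.015,110.656 74.524,116.098 71.663,124.904 74.524,133.710 82.015,139.152 91.273,139.152 98.764,133.710.

Run 5: the run's S468 means `#0000ff` (score). The run is open, so emit a `<polyline>` with points (Y-flipped): 85.185,116.905 218.179,57.128 104.661,32.641.

Run 6: S903 ⇒ cut layer `#ff00ff`. The run returns to its start, so emit a `<polygon>` with points (Y-flipped): 50.788,113.739 56.889,101.067 70.163,96.420 82.835,102.521 87.482,115.795 81.381,128.467 68.107,133.114 55.435,127.013.

Run 7: power S903 maps to stroke `#ff00ff` (cut). The run returns to its start, so emit a `<polygon>` with points (Y-flipped): 173.844,5.958 199.568,5.958 199.568,21.536 173.844,21.536.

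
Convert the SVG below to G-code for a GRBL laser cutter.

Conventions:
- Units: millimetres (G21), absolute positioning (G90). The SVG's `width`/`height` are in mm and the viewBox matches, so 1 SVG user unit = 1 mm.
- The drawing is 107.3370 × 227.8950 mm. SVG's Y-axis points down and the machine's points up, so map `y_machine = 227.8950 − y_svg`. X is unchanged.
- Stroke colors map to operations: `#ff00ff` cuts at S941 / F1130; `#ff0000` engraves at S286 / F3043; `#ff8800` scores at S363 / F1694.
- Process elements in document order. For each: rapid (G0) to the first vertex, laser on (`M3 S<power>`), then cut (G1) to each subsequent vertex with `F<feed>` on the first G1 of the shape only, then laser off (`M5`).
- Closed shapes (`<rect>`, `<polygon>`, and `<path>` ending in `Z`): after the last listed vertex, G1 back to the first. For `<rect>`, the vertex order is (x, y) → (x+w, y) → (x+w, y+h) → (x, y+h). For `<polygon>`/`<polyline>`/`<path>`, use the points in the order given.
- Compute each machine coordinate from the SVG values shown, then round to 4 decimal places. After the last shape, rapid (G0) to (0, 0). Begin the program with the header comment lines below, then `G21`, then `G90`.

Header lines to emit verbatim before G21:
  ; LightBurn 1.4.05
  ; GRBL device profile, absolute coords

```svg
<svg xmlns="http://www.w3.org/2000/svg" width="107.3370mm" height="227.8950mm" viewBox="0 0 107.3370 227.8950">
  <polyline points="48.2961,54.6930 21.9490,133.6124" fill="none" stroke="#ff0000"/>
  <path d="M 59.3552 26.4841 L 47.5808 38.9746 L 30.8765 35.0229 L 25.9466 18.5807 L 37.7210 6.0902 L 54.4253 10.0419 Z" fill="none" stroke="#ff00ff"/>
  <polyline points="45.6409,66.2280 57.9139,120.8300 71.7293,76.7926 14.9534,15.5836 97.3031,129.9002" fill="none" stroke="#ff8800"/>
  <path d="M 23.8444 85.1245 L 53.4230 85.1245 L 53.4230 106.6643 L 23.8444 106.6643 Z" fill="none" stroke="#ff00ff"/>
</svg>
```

viewBox `0 0 107.3370 227.8950` with mm width/height → 1 unit = 1 mm. Flip: y_m = 227.8950 − y_svg.

**Shape 1** — `<polyline>` line segment, stroke `#ff0000` → engrave (S286, F3043). Machine vertices: (48.2961,173.2020) → (21.9490,94.2826). Open path.

**Shape 2** — `<path>` regular polygon, stroke `#ff00ff` → cut (S941, F1130). Machine vertices: (59.3552,201.4109) → (47.5808,188.9204) → (30.8765,192.8721) → (25.9466,209.3143) → (37.7210,221.8048) → (54.4253,217.8531) → (59.3552,201.4109). Closed: final G1 returns to the first vertex.

**Shape 3** — `<polyline>` open polyline, stroke `#ff8800` → score (S363, F1694). Machine vertices: (45.6409,161.6670) → (57.9139,107.0650) → (71.7293,151.1024) → (14.9534,212.3114) → (97.3031,97.9948). Open path.

**Shape 4** — `<path>` rectangle, stroke `#ff00ff` → cut (S941, F1130). Machine vertices: (23.8444,142.7705) → (53.4230,142.7705) → (53.4230,121.2307) → (23.8444,121.2307) → (23.8444,142.7705). Closed: final G1 returns to the first vertex.

; LightBurn 1.4.05
; GRBL device profile, absolute coords
G21
G90
G0 X48.2961 Y173.2020
M3 S286
G1 X21.9490 Y94.2826 F3043
M5
G0 X59.3552 Y201.4109
M3 S941
G1 X47.5808 Y188.9204 F1130
G1 X30.8765 Y192.8721
G1 X25.9466 Y209.3143
G1 X37.7210 Y221.8048
G1 X54.4253 Y217.8531
G1 X59.3552 Y201.4109
M5
G0 X45.6409 Y161.6670
M3 S363
G1 X57.9139 Y107.0650 F1694
G1 X71.7293 Y151.1024
G1 X14.9534 Y212.3114
G1 X97.3031 Y97.9948
M5
G0 X23.8444 Y142.7705
M3 S941
G1 X53.4230 Y142.7705 F1130
G1 X53.4230 Y121.2307
G1 X23.8444 Y121.2307
G1 X23.8444 Y142.7705
M5
G0 X0.0000 Y0.0000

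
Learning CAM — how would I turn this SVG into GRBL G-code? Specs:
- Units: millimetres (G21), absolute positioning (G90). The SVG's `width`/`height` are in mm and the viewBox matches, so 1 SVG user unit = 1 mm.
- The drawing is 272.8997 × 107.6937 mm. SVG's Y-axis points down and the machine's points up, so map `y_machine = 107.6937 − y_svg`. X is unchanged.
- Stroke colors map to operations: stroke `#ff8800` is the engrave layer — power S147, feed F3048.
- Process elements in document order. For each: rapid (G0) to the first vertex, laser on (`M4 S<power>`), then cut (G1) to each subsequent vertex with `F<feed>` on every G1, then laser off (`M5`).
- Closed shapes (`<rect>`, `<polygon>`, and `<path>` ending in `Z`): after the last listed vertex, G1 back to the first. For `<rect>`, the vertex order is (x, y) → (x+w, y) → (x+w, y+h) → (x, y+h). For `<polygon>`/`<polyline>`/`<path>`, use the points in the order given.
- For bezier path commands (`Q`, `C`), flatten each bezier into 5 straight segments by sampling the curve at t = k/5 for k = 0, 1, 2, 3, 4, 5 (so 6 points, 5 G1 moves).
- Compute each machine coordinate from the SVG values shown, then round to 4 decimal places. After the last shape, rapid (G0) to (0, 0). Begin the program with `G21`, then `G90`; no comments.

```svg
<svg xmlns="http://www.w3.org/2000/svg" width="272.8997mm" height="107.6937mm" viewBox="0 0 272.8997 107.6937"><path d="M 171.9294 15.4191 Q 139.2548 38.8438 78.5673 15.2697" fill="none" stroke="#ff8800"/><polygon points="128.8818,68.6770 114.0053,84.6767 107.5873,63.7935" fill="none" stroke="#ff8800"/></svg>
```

G21
G90
G0 X171.9294 Y92.2746
M4 S147
G1 X157.7390 Y84.7847 F3048
G1 X141.3077 Y81.0546 F3048
G1 X122.6352 Y81.0845 F3048
G1 X101.7218 Y84.8743 F3048
G1 X78.5673 Y92.4240 F3048
M5
G0 X128.8818 Y39.0167
M4 S147
G1 X114.0053 Y23.0170 F3048
G1 X107.5873 Y43.9002 F3048
G1 X128.8818 Y39.0167 F3048
M5
G0 X0.0000 Y0.0000

viewBox `0 0 272.8997 107.6937` with mm width/height → 1 unit = 1 mm. Flip: y_m = 107.6937 − y_svg.

**Shape 1** — `<path>` quadratic bezier, stroke `#ff8800` → engrave (S147, F3048). Control points (SVG): P0=(171.9294,15.4191), P1=(139.2548,38.8438), P2=(78.5673,15.2697); sampled at t=k/5. Machine vertices: (171.9294,92.2746) → (157.7390,84.7847) → (141.3077,81.0546) → (122.6352,81.0845) → (101.7218,84.8743) → (78.5673,92.4240). Open path.

**Shape 2** — `<polygon>` regular polygon, stroke `#ff8800` → engrave (S147, F3048). Machine vertices: (128.8818,39.0167) → (114.0053,23.0170) → (107.5873,43.9002) → (128.8818,39.0167). Closed: final G1 returns to the first vertex.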